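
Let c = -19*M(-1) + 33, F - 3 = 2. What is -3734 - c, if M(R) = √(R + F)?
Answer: -3729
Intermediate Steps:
F = 5 (F = 3 + 2 = 5)
M(R) = √(5 + R) (M(R) = √(R + 5) = √(5 + R))
c = -5 (c = -19*√(5 - 1) + 33 = -19*√4 + 33 = -19*2 + 33 = -38 + 33 = -5)
-3734 - c = -3734 - 1*(-5) = -3734 + 5 = -3729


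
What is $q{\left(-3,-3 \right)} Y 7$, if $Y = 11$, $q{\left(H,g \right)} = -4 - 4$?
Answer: $-616$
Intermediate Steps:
$q{\left(H,g \right)} = -8$
$q{\left(-3,-3 \right)} Y 7 = \left(-8\right) 11 \cdot 7 = \left(-88\right) 7 = -616$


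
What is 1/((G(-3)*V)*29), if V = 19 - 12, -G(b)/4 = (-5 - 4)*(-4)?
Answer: -1/29232 ≈ -3.4209e-5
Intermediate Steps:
G(b) = -144 (G(b) = -4*(-5 - 4)*(-4) = -(-36)*(-4) = -4*36 = -144)
V = 7
1/((G(-3)*V)*29) = 1/(-144*7*29) = 1/(-1008*29) = 1/(-29232) = -1/29232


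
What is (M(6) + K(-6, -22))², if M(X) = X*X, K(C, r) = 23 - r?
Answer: 6561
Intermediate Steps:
M(X) = X²
(M(6) + K(-6, -22))² = (6² + (23 - 1*(-22)))² = (36 + (23 + 22))² = (36 + 45)² = 81² = 6561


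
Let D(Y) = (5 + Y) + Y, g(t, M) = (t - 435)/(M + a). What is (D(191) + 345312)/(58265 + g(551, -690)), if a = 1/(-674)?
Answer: 160771122639/27096700981 ≈ 5.9332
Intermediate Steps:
a = -1/674 ≈ -0.0014837
g(t, M) = (-435 + t)/(-1/674 + M) (g(t, M) = (t - 435)/(M - 1/674) = (-435 + t)/(-1/674 + M))
D(Y) = 5 + 2*Y
(D(191) + 345312)/(58265 + g(551, -690)) = ((5 + 2*191) + 345312)/(58265 + 674*(-435 + 551)/(-1 + 674*(-690))) = ((5 + 382) + 345312)/(58265 + 674*116/(-1 - 465060)) = (387 + 345312)/(58265 + 674*116/(-465061)) = 345699/(58265 + 674*(-1/465061)*116) = 345699/(58265 - 78184/465061) = 345699/(27096700981/465061) = 345699*(465061/27096700981) = 160771122639/27096700981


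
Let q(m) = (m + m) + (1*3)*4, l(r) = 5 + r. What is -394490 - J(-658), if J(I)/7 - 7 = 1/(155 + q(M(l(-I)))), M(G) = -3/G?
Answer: -14560463342/36905 ≈ -3.9454e+5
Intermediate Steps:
q(m) = 12 + 2*m (q(m) = 2*m + 3*4 = 2*m + 12 = 12 + 2*m)
J(I) = 49 + 7/(167 - 6/(5 - I)) (J(I) = 49 + 7/(155 + (12 + 2*(-3/(5 - I)))) = 49 + 7/(155 + (12 - 6/(5 - I))) = 49 + 7/(167 - 6/(5 - I)))
-394490 - J(-658) = -394490 - 42*(-968 + 195*(-658))/(-829 + 167*(-658)) = -394490 - 42*(-968 - 128310)/(-829 - 109886) = -394490 - 42*(-129278)/(-110715) = -394490 - 42*(-1)*(-129278)/110715 = -394490 - 1*1809892/36905 = -394490 - 1809892/36905 = -14560463342/36905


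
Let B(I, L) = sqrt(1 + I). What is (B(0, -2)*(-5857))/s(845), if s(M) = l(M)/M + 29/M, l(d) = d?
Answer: -4949165/874 ≈ -5662.7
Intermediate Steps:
s(M) = 1 + 29/M (s(M) = M/M + 29/M = 1 + 29/M)
(B(0, -2)*(-5857))/s(845) = (sqrt(1 + 0)*(-5857))/(((29 + 845)/845)) = (sqrt(1)*(-5857))/(((1/845)*874)) = (1*(-5857))/(874/845) = -5857*845/874 = -4949165/874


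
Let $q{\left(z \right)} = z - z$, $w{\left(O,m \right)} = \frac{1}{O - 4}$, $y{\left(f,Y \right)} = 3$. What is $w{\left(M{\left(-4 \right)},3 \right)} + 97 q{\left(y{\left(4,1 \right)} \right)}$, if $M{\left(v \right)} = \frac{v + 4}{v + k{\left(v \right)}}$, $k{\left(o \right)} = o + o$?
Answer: $- \frac{1}{4} \approx -0.25$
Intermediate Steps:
$k{\left(o \right)} = 2 o$
$M{\left(v \right)} = \frac{4 + v}{3 v}$ ($M{\left(v \right)} = \frac{v + 4}{v + 2 v} = \frac{4 + v}{3 v}$)
$w{\left(O,m \right)} = \frac{1}{-4 + O}$
$q{\left(z \right)} = 0$
$w{\left(M{\left(-4 \right)},3 \right)} + 97 q{\left(y{\left(4,1 \right)} \right)} = \frac{1}{-4 + \frac{4 - 4}{3 \left(-4\right)}} + 97 \cdot 0 = \frac{1}{-4 + \frac{1}{3} \left(- \frac{1}{4}\right) 0} + 0 = \frac{1}{-4 + 0} + 0 = \frac{1}{-4} + 0 = - \frac{1}{4} + 0 = - \frac{1}{4}$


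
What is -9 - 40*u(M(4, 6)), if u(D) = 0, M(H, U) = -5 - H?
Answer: -9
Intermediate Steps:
-9 - 40*u(M(4, 6)) = -9 - 40*0 = -9 + 0 = -9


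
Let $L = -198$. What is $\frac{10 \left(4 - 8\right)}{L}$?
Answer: $\frac{20}{99} \approx 0.20202$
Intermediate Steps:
$\frac{10 \left(4 - 8\right)}{L} = \frac{10 \left(4 - 8\right)}{-198} = 10 \left(-4\right) \left(- \frac{1}{198}\right) = \left(-40\right) \left(- \frac{1}{198}\right) = \frac{20}{99}$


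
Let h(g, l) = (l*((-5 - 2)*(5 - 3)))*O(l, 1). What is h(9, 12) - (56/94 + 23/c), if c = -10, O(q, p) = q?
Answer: -946719/470 ≈ -2014.3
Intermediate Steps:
h(g, l) = -14*l**2 (h(g, l) = (l*((-5 - 2)*(5 - 3)))*l = (l*(-7*2))*l = (l*(-14))*l = (-14*l)*l = -14*l**2)
h(9, 12) - (56/94 + 23/c) = -14*12**2 - (56/94 + 23/(-10)) = -14*144 - (56*(1/94) + 23*(-1/10)) = -2016 - (28/47 - 23/10) = -2016 - 1*(-801/470) = -2016 + 801/470 = -946719/470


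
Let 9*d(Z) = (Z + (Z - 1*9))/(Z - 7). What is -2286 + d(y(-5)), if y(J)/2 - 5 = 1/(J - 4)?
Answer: -102851/45 ≈ -2285.6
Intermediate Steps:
y(J) = 10 + 2/(-4 + J) (y(J) = 10 + 2/(J - 4) = 10 + 2/(-4 + J))
d(Z) = (-9 + 2*Z)/(9*(-7 + Z)) (d(Z) = ((Z + (Z - 1*9))/(Z - 7))/9 = ((Z + (Z - 9))/(-7 + Z))/9 = ((Z + (-9 + Z))/(-7 + Z))/9 = ((-9 + 2*Z)/(-7 + Z))/9 = (-9 + 2*Z)/(9*(-7 + Z)))
-2286 + d(y(-5)) = -2286 + (-9 + 2*(2*(-19 + 5*(-5))/(-4 - 5)))/(9*(-7 + 2*(-19 + 5*(-5))/(-4 - 5))) = -2286 + (-9 + 2*(2*(-19 - 25)/(-9)))/(9*(-7 + 2*(-19 - 25)/(-9))) = -2286 + (-9 + 2*(2*(-⅑)*(-44)))/(9*(-7 + 2*(-⅑)*(-44))) = -2286 + (-9 + 2*(88/9))/(9*(-7 + 88/9)) = -2286 + (-9 + 176/9)/(9*(25/9)) = -2286 + (⅑)*(9/25)*(95/9) = -2286 + 19/45 = -102851/45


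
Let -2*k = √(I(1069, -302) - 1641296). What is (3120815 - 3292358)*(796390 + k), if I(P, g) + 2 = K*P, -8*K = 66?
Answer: -136615129770 + 171543*I*√6600469/4 ≈ -1.3662e+11 + 1.1018e+8*I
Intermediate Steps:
K = -33/4 (K = -⅛*66 = -33/4 ≈ -8.2500)
I(P, g) = -2 - 33*P/4
k = -I*√6600469/4 (k = -√((-2 - 33/4*1069) - 1641296)/2 = -√((-2 - 35277/4) - 1641296)/2 = -√(-35285/4 - 1641296)/2 = -I*√6600469/4 ≈ -642.28*I)
(3120815 - 3292358)*(796390 + k) = (3120815 - 3292358)*(796390 - I*√6600469/4) = -171543*(796390 - I*√6600469/4) = -136615129770 + 171543*I*√6600469/4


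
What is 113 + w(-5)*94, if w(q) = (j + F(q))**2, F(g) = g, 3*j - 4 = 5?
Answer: 489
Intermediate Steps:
j = 3 (j = 4/3 + (1/3)*5 = 4/3 + 5/3 = 3)
w(q) = (3 + q)**2
113 + w(-5)*94 = 113 + (3 - 5)**2*94 = 113 + (-2)**2*94 = 113 + 4*94 = 113 + 376 = 489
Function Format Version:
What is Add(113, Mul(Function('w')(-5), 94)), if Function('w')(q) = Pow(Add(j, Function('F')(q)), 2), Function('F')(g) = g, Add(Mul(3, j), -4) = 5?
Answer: 489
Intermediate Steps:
j = 3 (j = Add(Rational(4, 3), Mul(Rational(1, 3), 5)) = Add(Rational(4, 3), Rational(5, 3)) = 3)
Function('w')(q) = Pow(Add(3, q), 2)
Add(113, Mul(Function('w')(-5), 94)) = Add(113, Mul(Pow(Add(3, -5), 2), 94)) = Add(113, Mul(Pow(-2, 2), 94)) = Add(113, Mul(4, 94)) = Add(113, 376) = 489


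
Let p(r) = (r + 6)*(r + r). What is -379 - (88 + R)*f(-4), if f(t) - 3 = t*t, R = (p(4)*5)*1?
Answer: -9651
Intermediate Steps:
p(r) = 2*r*(6 + r) (p(r) = (6 + r)*(2*r) = 2*r*(6 + r))
R = 400 (R = ((2*4*(6 + 4))*5)*1 = ((2*4*10)*5)*1 = (80*5)*1 = 400*1 = 400)
f(t) = 3 + t**2 (f(t) = 3 + t*t = 3 + t**2)
-379 - (88 + R)*f(-4) = -379 - (88 + 400)*(3 + (-4)**2) = -379 - 488*(3 + 16) = -379 - 488*19 = -379 - 1*9272 = -379 - 9272 = -9651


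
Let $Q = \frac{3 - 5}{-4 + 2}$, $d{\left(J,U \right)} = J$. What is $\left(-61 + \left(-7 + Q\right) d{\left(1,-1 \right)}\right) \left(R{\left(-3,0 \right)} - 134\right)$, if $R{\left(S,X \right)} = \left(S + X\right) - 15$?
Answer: $10184$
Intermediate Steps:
$R{\left(S,X \right)} = -15 + S + X$
$Q = 1$ ($Q = - \frac{2}{-2} = \left(-2\right) \left(- \frac{1}{2}\right) = 1$)
$\left(-61 + \left(-7 + Q\right) d{\left(1,-1 \right)}\right) \left(R{\left(-3,0 \right)} - 134\right) = \left(-61 + \left(-7 + 1\right) 1\right) \left(\left(-15 - 3 + 0\right) - 134\right) = \left(-61 - 6\right) \left(-18 - 134\right) = \left(-61 - 6\right) \left(-152\right) = \left(-67\right) \left(-152\right) = 10184$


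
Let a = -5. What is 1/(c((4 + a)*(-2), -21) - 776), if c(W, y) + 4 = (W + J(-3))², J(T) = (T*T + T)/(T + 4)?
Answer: -1/716 ≈ -0.0013966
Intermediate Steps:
J(T) = (T + T²)/(4 + T) (J(T) = (T² + T)/(4 + T) = (T + T²)/(4 + T))
c(W, y) = -4 + (6 + W)² (c(W, y) = -4 + (W - 3*(1 - 3)/(4 - 3))² = -4 + (W - 3*(-2)/1)² = -4 + (W - 3*1*(-2))² = -4 + (W + 6)² = -4 + (6 + W)²)
1/(c((4 + a)*(-2), -21) - 776) = 1/((-4 + (6 + (4 - 5)*(-2))²) - 776) = 1/((-4 + (6 - 1*(-2))²) - 776) = 1/((-4 + (6 + 2)²) - 776) = 1/((-4 + 8²) - 776) = 1/((-4 + 64) - 776) = 1/(60 - 776) = 1/(-716) = -1/716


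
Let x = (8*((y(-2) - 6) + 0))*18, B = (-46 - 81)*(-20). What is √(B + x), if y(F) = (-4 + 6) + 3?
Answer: 2*√599 ≈ 48.949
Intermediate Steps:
y(F) = 5 (y(F) = 2 + 3 = 5)
B = 2540 (B = -127*(-20) = 2540)
x = -144 (x = (8*((5 - 6) + 0))*18 = (8*(-1 + 0))*18 = (8*(-1))*18 = -8*18 = -144)
√(B + x) = √(2540 - 144) = √2396 = 2*√599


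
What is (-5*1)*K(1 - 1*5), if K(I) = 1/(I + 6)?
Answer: -5/2 ≈ -2.5000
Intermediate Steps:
K(I) = 1/(6 + I)
(-5*1)*K(1 - 1*5) = (-5*1)/(6 + (1 - 1*5)) = -5/(6 + (1 - 5)) = -5/(6 - 4) = -5/2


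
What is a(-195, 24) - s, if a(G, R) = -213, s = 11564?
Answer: -11777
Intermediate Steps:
a(-195, 24) - s = -213 - 1*11564 = -213 - 11564 = -11777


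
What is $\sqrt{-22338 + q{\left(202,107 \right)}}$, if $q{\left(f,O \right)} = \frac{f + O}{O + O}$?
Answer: $\frac{i \sqrt{1022924922}}{214} \approx 149.45 i$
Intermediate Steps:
$q{\left(f,O \right)} = \frac{O + f}{2 O}$
$\sqrt{-22338 + q{\left(202,107 \right)}} = \sqrt{-22338 + \frac{107 + 202}{2 \cdot 107}} = \sqrt{-22338 + \frac{1}{2} \cdot \frac{1}{107} \cdot 309} = \sqrt{-22338 + \frac{309}{214}} = \sqrt{- \frac{4780023}{214}} = \frac{i \sqrt{1022924922}}{214}$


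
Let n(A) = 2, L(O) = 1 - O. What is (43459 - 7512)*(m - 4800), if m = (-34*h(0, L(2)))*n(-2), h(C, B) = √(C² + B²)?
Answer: -174989996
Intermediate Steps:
h(C, B) = √(B² + C²)
m = -68 (m = -34*√((1 - 1*2)² + 0²)*2 = -34*√((1 - 2)² + 0)*2 = -34*√((-1)² + 0)*2 = -34*√(1 + 0)*2 = -34*√1*2 = -34*1*2 = -34*2 = -68)
(43459 - 7512)*(m - 4800) = (43459 - 7512)*(-68 - 4800) = 35947*(-4868) = -174989996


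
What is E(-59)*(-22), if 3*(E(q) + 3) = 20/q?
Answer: 12122/177 ≈ 68.486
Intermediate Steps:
E(q) = -3 + 20/(3*q) (E(q) = -3 + (20/q)/3 = -3 + 20/(3*q))
E(-59)*(-22) = (-3 + (20/3)/(-59))*(-22) = (-3 + (20/3)*(-1/59))*(-22) = (-3 - 20/177)*(-22) = -551/177*(-22) = 12122/177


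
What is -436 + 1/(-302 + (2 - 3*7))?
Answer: -139957/321 ≈ -436.00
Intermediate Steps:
-436 + 1/(-302 + (2 - 3*7)) = -436 + 1/(-302 + (2 - 21)) = -436 + 1/(-302 - 19) = -436 + 1/(-321) = -436 - 1/321 = -139957/321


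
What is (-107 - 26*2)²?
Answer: 25281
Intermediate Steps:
(-107 - 26*2)² = (-107 - 52)² = (-159)² = 25281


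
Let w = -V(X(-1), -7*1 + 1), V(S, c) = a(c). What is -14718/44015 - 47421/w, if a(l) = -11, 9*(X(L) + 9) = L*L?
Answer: -189763383/44015 ≈ -4311.3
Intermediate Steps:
X(L) = -9 + L²/9 (X(L) = -9 + (L*L)/9 = -9 + L²/9)
V(S, c) = -11
w = 11 (w = -1*(-11) = 11)
-14718/44015 - 47421/w = -14718/44015 - 47421/11 = -14718*1/44015 - 47421*1/11 = -14718/44015 - 4311 = -189763383/44015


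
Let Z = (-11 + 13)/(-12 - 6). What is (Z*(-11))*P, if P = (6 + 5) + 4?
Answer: 55/3 ≈ 18.333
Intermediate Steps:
Z = -⅑ (Z = 2/(-18) = 2*(-1/18) = -⅑ ≈ -0.11111)
P = 15 (P = 11 + 4 = 15)
(Z*(-11))*P = -⅑*(-11)*15 = (11/9)*15 = 55/3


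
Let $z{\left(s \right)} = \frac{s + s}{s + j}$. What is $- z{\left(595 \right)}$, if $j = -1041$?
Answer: $\frac{595}{223} \approx 2.6682$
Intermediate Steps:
$z{\left(s \right)} = \frac{2 s}{-1041 + s}$ ($z{\left(s \right)} = \frac{s + s}{s - 1041} = \frac{2 s}{-1041 + s}$)
$- z{\left(595 \right)} = - \frac{2 \cdot 595}{-1041 + 595} = - \frac{2 \cdot 595}{-446} = - \frac{2 \cdot 595 \left(-1\right)}{446} = \left(-1\right) \left(- \frac{595}{223}\right) = \frac{595}{223}$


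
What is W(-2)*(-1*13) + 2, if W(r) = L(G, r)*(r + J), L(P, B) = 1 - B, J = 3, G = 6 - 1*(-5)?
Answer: -37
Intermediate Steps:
G = 11 (G = 6 + 5 = 11)
W(r) = (1 - r)*(3 + r) (W(r) = (1 - r)*(r + 3) = (1 - r)*(3 + r))
W(-2)*(-1*13) + 2 = (-(-1 - 2)*(3 - 2))*(-1*13) + 2 = -1*(-3)*1*(-13) + 2 = 3*(-13) + 2 = -39 + 2 = -37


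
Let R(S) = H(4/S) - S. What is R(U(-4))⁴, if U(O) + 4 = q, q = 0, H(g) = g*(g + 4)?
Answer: 1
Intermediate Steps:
H(g) = g*(4 + g)
U(O) = -4 (U(O) = -4 + 0 = -4)
R(S) = -S + 4*(4 + 4/S)/S (R(S) = (4/S)*(4 + 4/S) - S = 4*(4 + 4/S)/S - S = -S + 4*(4 + 4/S)/S)
R(U(-4))⁴ = (-1*(-4) + 16/(-4) + 16/(-4)²)⁴ = (4 + 16*(-¼) + 16*(1/16))⁴ = (4 - 4 + 1)⁴ = 1⁴ = 1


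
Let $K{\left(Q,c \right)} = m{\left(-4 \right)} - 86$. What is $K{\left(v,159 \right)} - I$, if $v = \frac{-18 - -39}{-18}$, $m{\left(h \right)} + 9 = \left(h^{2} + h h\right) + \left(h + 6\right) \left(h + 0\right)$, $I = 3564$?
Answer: $-3635$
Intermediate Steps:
$m{\left(h \right)} = -9 + 2 h^{2} + h \left(6 + h\right)$ ($m{\left(h \right)} = -9 + \left(\left(h^{2} + h h\right) + \left(h + 6\right) \left(h + 0\right)\right) = -9 + \left(\left(h^{2} + h^{2}\right) + \left(6 + h\right) h\right) = -9 + \left(2 h^{2} + h \left(6 + h\right)\right) = -9 + 2 h^{2} + h \left(6 + h\right)$)
$v = - \frac{7}{6}$ ($v = \left(-18 + 39\right) \left(- \frac{1}{18}\right) = 21 \left(- \frac{1}{18}\right) = - \frac{7}{6} \approx -1.1667$)
$K{\left(Q,c \right)} = -71$ ($K{\left(Q,c \right)} = \left(-9 + 3 \left(-4\right)^{2} + 6 \left(-4\right)\right) - 86 = \left(-9 + 3 \cdot 16 - 24\right) - 86 = \left(-9 + 48 - 24\right) - 86 = 15 - 86 = -71$)
$K{\left(v,159 \right)} - I = -71 - 3564 = -3635$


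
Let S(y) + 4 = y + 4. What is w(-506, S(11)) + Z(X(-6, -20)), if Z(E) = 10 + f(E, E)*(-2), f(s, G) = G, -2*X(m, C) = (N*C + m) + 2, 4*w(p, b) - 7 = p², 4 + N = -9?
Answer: 257107/4 ≈ 64277.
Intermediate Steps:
N = -13 (N = -4 - 9 = -13)
S(y) = y (S(y) = -4 + (y + 4) = -4 + (4 + y) = y)
w(p, b) = 7/4 + p²/4
X(m, C) = -1 - m/2 + 13*C/2 (X(m, C) = -((-13*C + m) + 2)/2 = -((m - 13*C) + 2)/2 = -(2 + m - 13*C)/2 = -1 - m/2 + 13*C/2)
Z(E) = 10 - 2*E (Z(E) = 10 + E*(-2) = 10 - 2*E)
w(-506, S(11)) + Z(X(-6, -20)) = (7/4 + (¼)*(-506)²) + (10 - 2*(-1 - ½*(-6) + (13/2)*(-20))) = (7/4 + (¼)*256036) + (10 - 2*(-1 + 3 - 130)) = (7/4 + 64009) + (10 - 2*(-128)) = 256043/4 + (10 + 256) = 256043/4 + 266 = 257107/4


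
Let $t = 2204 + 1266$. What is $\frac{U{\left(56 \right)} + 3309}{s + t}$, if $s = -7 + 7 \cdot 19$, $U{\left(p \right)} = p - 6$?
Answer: $\frac{3359}{3596} \approx 0.93409$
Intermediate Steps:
$U{\left(p \right)} = -6 + p$ ($U{\left(p \right)} = p - 6 = -6 + p$)
$s = 126$ ($s = -7 + 133 = 126$)
$t = 3470$
$\frac{U{\left(56 \right)} + 3309}{s + t} = \frac{\left(-6 + 56\right) + 3309}{126 + 3470} = \frac{50 + 3309}{3596} = 3359 \cdot \frac{1}{3596} = \frac{3359}{3596}$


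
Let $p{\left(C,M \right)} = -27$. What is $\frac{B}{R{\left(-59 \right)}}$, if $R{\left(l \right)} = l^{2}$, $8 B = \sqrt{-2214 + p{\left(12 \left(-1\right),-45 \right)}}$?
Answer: $\frac{3 i \sqrt{249}}{27848} \approx 0.0016999 i$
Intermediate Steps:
$B = \frac{3 i \sqrt{249}}{8}$ ($B = \frac{\sqrt{-2214 - 27}}{8} = \frac{\sqrt{-2241}}{8} = \frac{3 i \sqrt{249}}{8} \approx 5.9174 i$)
$\frac{B}{R{\left(-59 \right)}} = \frac{\frac{3}{8} i \sqrt{249}}{\left(-59\right)^{2}} = \frac{\frac{3}{8} i \sqrt{249}}{3481} = \frac{3 i \sqrt{249}}{8} \cdot \frac{1}{3481} = \frac{3 i \sqrt{249}}{27848}$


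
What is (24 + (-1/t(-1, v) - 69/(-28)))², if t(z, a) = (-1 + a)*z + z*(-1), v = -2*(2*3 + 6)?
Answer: 92525161/132496 ≈ 698.32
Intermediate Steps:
v = -24 (v = -2*(6 + 6) = -2*12 = -24)
t(z, a) = -z + z*(-1 + a) (t(z, a) = z*(-1 + a) - z = -z + z*(-1 + a))
(24 + (-1/t(-1, v) - 69/(-28)))² = (24 + (-1/((-(-2 - 24))) - 69/(-28)))² = (24 + (-1/((-1*(-26))) - 69*(-1/28)))² = (24 + (-1/26 + 69/28))² = (24 + 883/364)² = (9619/364)² = 92525161/132496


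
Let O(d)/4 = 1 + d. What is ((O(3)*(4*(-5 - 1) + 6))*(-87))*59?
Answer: 1478304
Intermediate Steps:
O(d) = 4 + 4*d (O(d) = 4*(1 + d) = 4 + 4*d)
((O(3)*(4*(-5 - 1) + 6))*(-87))*59 = (((4 + 4*3)*(4*(-5 - 1) + 6))*(-87))*59 = (((4 + 12)*(4*(-6) + 6))*(-87))*59 = ((16*(-24 + 6))*(-87))*59 = ((16*(-18))*(-87))*59 = -288*(-87)*59 = 25056*59 = 1478304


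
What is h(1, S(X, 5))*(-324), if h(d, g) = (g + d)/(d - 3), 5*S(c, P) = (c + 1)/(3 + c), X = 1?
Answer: 891/5 ≈ 178.20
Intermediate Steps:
S(c, P) = (1 + c)/(5*(3 + c)) (S(c, P) = ((c + 1)/(3 + c))/5 = ((1 + c)/(3 + c))/5 = (1 + c)/(5*(3 + c)))
h(d, g) = (d + g)/(-3 + d)
h(1, S(X, 5))*(-324) = ((1 + (1 + 1)/(5*(3 + 1)))/(-3 + 1))*(-324) = ((1 + (⅕)*2/4)/(-2))*(-324) = -(1 + (⅕)*(¼)*2)/2*(-324) = -(1 + ⅒)/2*(-324) = -½*11/10*(-324) = -11/20*(-324) = 891/5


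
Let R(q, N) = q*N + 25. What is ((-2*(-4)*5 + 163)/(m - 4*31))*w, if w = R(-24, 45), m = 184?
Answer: -42833/12 ≈ -3569.4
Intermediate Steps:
R(q, N) = 25 + N*q (R(q, N) = N*q + 25 = 25 + N*q)
w = -1055 (w = 25 + 45*(-24) = 25 - 1080 = -1055)
((-2*(-4)*5 + 163)/(m - 4*31))*w = ((-2*(-4)*5 + 163)/(184 - 4*31))*(-1055) = ((-2*(-4)*5 + 163)/(184 - 124))*(-1055) = ((8*5 + 163)/60)*(-1055) = ((40 + 163)*(1/60))*(-1055) = (203*(1/60))*(-1055) = (203/60)*(-1055) = -42833/12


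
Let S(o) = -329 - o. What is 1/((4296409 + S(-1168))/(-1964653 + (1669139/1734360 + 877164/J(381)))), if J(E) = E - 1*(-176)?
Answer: -1896408228568097/4151307097992960 ≈ -0.45682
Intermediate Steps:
J(E) = 176 + E (J(E) = E + 176 = 176 + E)
1/((4296409 + S(-1168))/(-1964653 + (1669139/1734360 + 877164/J(381)))) = 1/((4296409 + (-329 - 1*(-1168)))/(-1964653 + (1669139/1734360 + 877164/(176 + 381)))) = 1/((4296409 + (-329 + 1168))/(-1964653 + (1669139*(1/1734360) + 877164/557))) = 1/((4296409 + 839)/(-1964653 + (1669139/1734360 + 877164*(1/557)))) = 1/(4297248/(-1964653 + (1669139/1734360 + 877164/557))) = 1/(4297248/(-1964653 + 1522247865463/966038520)) = 1/(4297248/(-1896408228568097/966038520)) = 1/(4297248*(-966038520/1896408228568097)) = 1/(-4151307097992960/1896408228568097) = -1896408228568097/4151307097992960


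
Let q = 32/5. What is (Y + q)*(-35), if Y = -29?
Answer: 791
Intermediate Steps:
q = 32/5 (q = 32*(⅕) = 32/5 ≈ 6.4000)
(Y + q)*(-35) = (-29 + 32/5)*(-35) = -113/5*(-35) = 791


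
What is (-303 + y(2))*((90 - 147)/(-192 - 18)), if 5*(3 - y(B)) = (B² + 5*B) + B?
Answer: -14402/175 ≈ -82.297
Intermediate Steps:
y(B) = 3 - 6*B/5 - B²/5 (y(B) = 3 - ((B² + 5*B) + B)/5 = 3 - (B² + 6*B)/5 = 3 + (-6*B/5 - B²/5) = 3 - 6*B/5 - B²/5)
(-303 + y(2))*((90 - 147)/(-192 - 18)) = (-303 + (3 - 6/5*2 - ⅕*2²))*((90 - 147)/(-192 - 18)) = (-303 + (3 - 12/5 - ⅕*4))*(-57/(-210)) = (-303 + (3 - 12/5 - ⅘))*(-57*(-1/210)) = (-303 - ⅕)*(19/70) = -1516/5*19/70 = -14402/175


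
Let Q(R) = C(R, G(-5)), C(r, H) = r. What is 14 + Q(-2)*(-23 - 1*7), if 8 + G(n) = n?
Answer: 74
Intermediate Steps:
G(n) = -8 + n
Q(R) = R
14 + Q(-2)*(-23 - 1*7) = 14 - 2*(-23 - 1*7) = 14 - 2*(-23 - 7) = 14 - 2*(-30) = 14 + 60 = 74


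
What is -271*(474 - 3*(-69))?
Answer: -184551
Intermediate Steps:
-271*(474 - 3*(-69)) = -271*(474 + 207) = -271*681 = -184551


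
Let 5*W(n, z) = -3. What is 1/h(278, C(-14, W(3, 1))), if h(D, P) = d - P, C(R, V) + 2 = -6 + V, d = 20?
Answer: 5/143 ≈ 0.034965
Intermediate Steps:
W(n, z) = -3/5 (W(n, z) = (1/5)*(-3) = -3/5)
C(R, V) = -8 + V (C(R, V) = -2 + (-6 + V) = -8 + V)
h(D, P) = 20 - P
1/h(278, C(-14, W(3, 1))) = 1/(20 - (-8 - 3/5)) = 1/(20 - 1*(-43/5)) = 1/(20 + 43/5) = 1/(143/5) = 5/143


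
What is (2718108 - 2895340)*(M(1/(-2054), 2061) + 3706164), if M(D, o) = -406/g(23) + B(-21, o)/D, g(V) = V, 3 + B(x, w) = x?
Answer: -15308444838368/23 ≈ -6.6558e+11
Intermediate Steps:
B(x, w) = -3 + x
M(D, o) = -406/23 - 24/D (M(D, o) = -406/23 + (-3 - 21)/D = -406*1/23 - 24/D = -406/23 - 24/D)
(2718108 - 2895340)*(M(1/(-2054), 2061) + 3706164) = (2718108 - 2895340)*((-406/23 - 24/(1/(-2054))) + 3706164) = -177232*((-406/23 - 24/(-1/2054)) + 3706164) = -177232*((-406/23 - 24*(-2054)) + 3706164) = -177232*((-406/23 + 49296) + 3706164) = -177232*(1133402/23 + 3706164) = -177232*86375174/23 = -15308444838368/23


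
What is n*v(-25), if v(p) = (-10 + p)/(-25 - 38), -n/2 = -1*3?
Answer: 10/3 ≈ 3.3333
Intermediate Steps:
n = 6 (n = -(-2)*3 = -2*(-3) = 6)
v(p) = 10/63 - p/63 (v(p) = (-10 + p)/(-63) = (-10 + p)*(-1/63) = 10/63 - p/63)
n*v(-25) = 6*(10/63 - 1/63*(-25)) = 6*(10/63 + 25/63) = 6*(5/9) = 10/3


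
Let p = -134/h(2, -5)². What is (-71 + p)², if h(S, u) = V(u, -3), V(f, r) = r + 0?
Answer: 597529/81 ≈ 7376.9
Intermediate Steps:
V(f, r) = r
h(S, u) = -3
p = -134/9 (p = -134/((-3)²) = -134/9 ≈ -14.889)
(-71 + p)² = (-71 - 134/9)² = (-773/9)² = 597529/81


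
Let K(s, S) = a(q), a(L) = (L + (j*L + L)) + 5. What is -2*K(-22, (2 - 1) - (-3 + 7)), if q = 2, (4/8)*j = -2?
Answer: -2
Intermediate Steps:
j = -4 (j = 2*(-2) = -4)
a(L) = 5 - 2*L (a(L) = (L + (-4*L + L)) + 5 = (L - 3*L) + 5 = -2*L + 5 = 5 - 2*L)
K(s, S) = 1 (K(s, S) = 5 - 2*2 = 5 - 4 = 1)
-2*K(-22, (2 - 1) - (-3 + 7)) = -2*1 = -2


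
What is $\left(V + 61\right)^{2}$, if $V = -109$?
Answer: $2304$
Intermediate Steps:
$\left(V + 61\right)^{2} = \left(-109 + 61\right)^{2} = \left(-48\right)^{2} = 2304$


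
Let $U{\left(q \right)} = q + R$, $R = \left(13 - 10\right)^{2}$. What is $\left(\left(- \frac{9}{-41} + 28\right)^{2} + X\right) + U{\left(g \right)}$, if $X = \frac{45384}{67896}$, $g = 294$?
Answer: $\frac{127588979}{115989} \approx 1100.0$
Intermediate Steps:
$X = \frac{1891}{2829}$ ($X = 45384 \cdot \frac{1}{67896} = \frac{1891}{2829} \approx 0.66843$)
$R = 9$ ($R = 3^{2} = 9$)
$U{\left(q \right)} = 9 + q$ ($U{\left(q \right)} = q + 9 = 9 + q$)
$\left(\left(- \frac{9}{-41} + 28\right)^{2} + X\right) + U{\left(g \right)} = \left(\left(- \frac{9}{-41} + 28\right)^{2} + \frac{1891}{2829}\right) + \left(9 + 294\right) = \left(\left(\left(-9\right) \left(- \frac{1}{41}\right) + 28\right)^{2} + \frac{1891}{2829}\right) + 303 = \left(\left(\frac{9}{41} + 28\right)^{2} + \frac{1891}{2829}\right) + 303 = \left(\left(\frac{1157}{41}\right)^{2} + \frac{1891}{2829}\right) + 303 = \left(\frac{1338649}{1681} + \frac{1891}{2829}\right) + 303 = \frac{92444312}{115989} + 303 = \frac{127588979}{115989}$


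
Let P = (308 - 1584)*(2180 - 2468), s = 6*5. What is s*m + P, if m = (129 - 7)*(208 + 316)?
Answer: 2285328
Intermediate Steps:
s = 30
P = 367488 (P = -1276*(-288) = 367488)
m = 63928 (m = 122*524 = 63928)
s*m + P = 30*63928 + 367488 = 1917840 + 367488 = 2285328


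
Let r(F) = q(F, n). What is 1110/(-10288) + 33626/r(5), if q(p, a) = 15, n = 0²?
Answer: 172963819/77160 ≈ 2241.6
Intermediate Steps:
n = 0
r(F) = 15
1110/(-10288) + 33626/r(5) = 1110/(-10288) + 33626/15 = 1110*(-1/10288) + 33626*(1/15) = -555/5144 + 33626/15 = 172963819/77160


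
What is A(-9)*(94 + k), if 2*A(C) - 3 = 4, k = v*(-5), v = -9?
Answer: 973/2 ≈ 486.50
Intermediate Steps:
k = 45 (k = -9*(-5) = 45)
A(C) = 7/2 (A(C) = 3/2 + (1/2)*4 = 3/2 + 2 = 7/2)
A(-9)*(94 + k) = 7*(94 + 45)/2 = (7/2)*139 = 973/2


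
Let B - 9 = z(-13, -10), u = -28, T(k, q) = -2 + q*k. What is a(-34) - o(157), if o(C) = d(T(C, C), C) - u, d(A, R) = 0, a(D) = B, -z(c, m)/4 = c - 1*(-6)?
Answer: 9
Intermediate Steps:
T(k, q) = -2 + k*q
z(c, m) = -24 - 4*c (z(c, m) = -4*(c - 1*(-6)) = -4*(c + 6) = -4*(6 + c) = -24 - 4*c)
B = 37 (B = 9 + (-24 - 4*(-13)) = 9 + (-24 + 52) = 9 + 28 = 37)
a(D) = 37
o(C) = 28 (o(C) = 0 - 1*(-28) = 0 + 28 = 28)
a(-34) - o(157) = 37 - 1*28 = 37 - 28 = 9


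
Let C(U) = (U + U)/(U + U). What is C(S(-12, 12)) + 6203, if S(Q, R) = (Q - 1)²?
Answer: 6204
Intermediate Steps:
S(Q, R) = (-1 + Q)²
C(U) = 1 (C(U) = (2*U)/((2*U)) = (2*U)*(1/(2*U)) = 1)
C(S(-12, 12)) + 6203 = 1 + 6203 = 6204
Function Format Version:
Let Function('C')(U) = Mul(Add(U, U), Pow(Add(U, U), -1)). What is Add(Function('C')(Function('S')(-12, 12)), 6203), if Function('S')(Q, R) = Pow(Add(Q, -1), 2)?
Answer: 6204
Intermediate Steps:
Function('S')(Q, R) = Pow(Add(-1, Q), 2)
Function('C')(U) = 1 (Function('C')(U) = Mul(Mul(2, U), Pow(Mul(2, U), -1)) = Mul(Mul(2, U), Mul(Rational(1, 2), Pow(U, -1))) = 1)
Add(Function('C')(Function('S')(-12, 12)), 6203) = Add(1, 6203) = 6204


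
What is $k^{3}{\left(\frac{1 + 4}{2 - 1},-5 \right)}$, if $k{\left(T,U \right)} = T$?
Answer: $125$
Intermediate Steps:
$k^{3}{\left(\frac{1 + 4}{2 - 1},-5 \right)} = \left(\frac{1 + 4}{2 - 1}\right)^{3} = \left(\frac{5}{1}\right)^{3} = \left(5 \cdot 1\right)^{3} = 5^{3} = 125$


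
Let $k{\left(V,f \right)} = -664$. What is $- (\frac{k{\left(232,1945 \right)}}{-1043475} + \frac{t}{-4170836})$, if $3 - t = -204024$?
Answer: $\frac{210127638721}{4352163095100} \approx 0.048281$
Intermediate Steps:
$t = 204027$ ($t = 3 - -204024 = 3 + 204024 = 204027$)
$- (\frac{k{\left(232,1945 \right)}}{-1043475} + \frac{t}{-4170836}) = - (- \frac{664}{-1043475} + \frac{204027}{-4170836}) = - (\left(-664\right) \left(- \frac{1}{1043475}\right) + 204027 \left(- \frac{1}{4170836}\right)) = - (\frac{664}{1043475} - \frac{204027}{4170836}) = \left(-1\right) \left(- \frac{210127638721}{4352163095100}\right) = \frac{210127638721}{4352163095100}$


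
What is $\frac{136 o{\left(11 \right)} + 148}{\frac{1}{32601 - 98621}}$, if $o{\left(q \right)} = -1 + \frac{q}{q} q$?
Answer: $-99558160$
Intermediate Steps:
$o{\left(q \right)} = -1 + q$ ($o{\left(q \right)} = -1 + 1 q = -1 + q$)
$\frac{136 o{\left(11 \right)} + 148}{\frac{1}{32601 - 98621}} = \frac{136 \left(-1 + 11\right) + 148}{\frac{1}{32601 - 98621}} = \frac{136 \cdot 10 + 148}{\frac{1}{-66020}} = \frac{1360 + 148}{- \frac{1}{66020}} = 1508 \left(-66020\right) = -99558160$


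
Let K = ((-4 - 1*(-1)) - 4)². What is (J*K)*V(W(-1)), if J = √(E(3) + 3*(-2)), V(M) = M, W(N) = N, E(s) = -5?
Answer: -49*I*√11 ≈ -162.51*I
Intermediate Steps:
J = I*√11 (J = √(-5 + 3*(-2)) = √(-5 - 6) = √(-11) = I*√11 ≈ 3.3166*I)
K = 49 (K = ((-4 + 1) - 4)² = (-3 - 4)² = (-7)² = 49)
(J*K)*V(W(-1)) = ((I*√11)*49)*(-1) = (49*I*√11)*(-1) = -49*I*√11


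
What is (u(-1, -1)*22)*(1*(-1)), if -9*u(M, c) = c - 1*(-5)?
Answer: 88/9 ≈ 9.7778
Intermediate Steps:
u(M, c) = -5/9 - c/9 (u(M, c) = -(c - 1*(-5))/9 = -(c + 5)/9 = -(5 + c)/9 = -5/9 - c/9)
(u(-1, -1)*22)*(1*(-1)) = ((-5/9 - ⅑*(-1))*22)*(1*(-1)) = ((-5/9 + ⅑)*22)*(-1) = -4/9*22*(-1) = -88/9*(-1) = 88/9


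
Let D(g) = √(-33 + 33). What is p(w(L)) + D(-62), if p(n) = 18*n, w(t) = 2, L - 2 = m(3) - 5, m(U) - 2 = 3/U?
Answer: 36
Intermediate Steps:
D(g) = 0 (D(g) = √0 = 0)
m(U) = 2 + 3/U
L = 0 (L = 2 + ((2 + 3/3) - 5) = 2 + ((2 + 3*(⅓)) - 5) = 2 + ((2 + 1) - 5) = 2 + (3 - 5) = 2 - 2 = 0)
p(w(L)) + D(-62) = 18*2 + 0 = 36 + 0 = 36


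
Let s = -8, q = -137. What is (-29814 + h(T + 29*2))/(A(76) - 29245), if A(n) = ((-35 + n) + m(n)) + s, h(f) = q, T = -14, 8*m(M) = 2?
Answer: 119804/116847 ≈ 1.0253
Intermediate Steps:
m(M) = ¼ (m(M) = (⅛)*2 = ¼)
h(f) = -137
A(n) = -171/4 + n (A(n) = ((-35 + n) + ¼) - 8 = (-139/4 + n) - 8 = -171/4 + n)
(-29814 + h(T + 29*2))/(A(76) - 29245) = (-29814 - 137)/((-171/4 + 76) - 29245) = -29951/(133/4 - 29245) = -29951/(-116847/4) = -29951*(-4/116847) = 119804/116847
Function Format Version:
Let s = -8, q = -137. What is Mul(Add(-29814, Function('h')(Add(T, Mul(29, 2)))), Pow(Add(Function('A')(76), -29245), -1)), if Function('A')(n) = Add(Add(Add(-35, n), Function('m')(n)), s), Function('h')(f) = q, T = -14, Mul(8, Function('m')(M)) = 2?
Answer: Rational(119804, 116847) ≈ 1.0253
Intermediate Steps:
Function('m')(M) = Rational(1, 4) (Function('m')(M) = Mul(Rational(1, 8), 2) = Rational(1, 4))
Function('h')(f) = -137
Function('A')(n) = Add(Rational(-171, 4), n) (Function('A')(n) = Add(Add(Add(-35, n), Rational(1, 4)), -8) = Add(Add(Rational(-139, 4), n), -8) = Add(Rational(-171, 4), n))
Mul(Add(-29814, Function('h')(Add(T, Mul(29, 2)))), Pow(Add(Function('A')(76), -29245), -1)) = Mul(Add(-29814, -137), Pow(Add(Add(Rational(-171, 4), 76), -29245), -1)) = Mul(-29951, Pow(Add(Rational(133, 4), -29245), -1)) = Mul(-29951, Pow(Rational(-116847, 4), -1)) = Mul(-29951, Rational(-4, 116847)) = Rational(119804, 116847)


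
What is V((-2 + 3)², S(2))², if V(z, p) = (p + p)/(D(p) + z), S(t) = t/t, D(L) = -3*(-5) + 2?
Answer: 1/81 ≈ 0.012346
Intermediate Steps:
D(L) = 17 (D(L) = 15 + 2 = 17)
S(t) = 1
V(z, p) = 2*p/(17 + z) (V(z, p) = (p + p)/(17 + z) = (2*p)/(17 + z) = 2*p/(17 + z))
V((-2 + 3)², S(2))² = (2*1/(17 + (-2 + 3)²))² = (2*1/(17 + 1²))² = (2*1/(17 + 1))² = (2*1/18)² = (2*1*(1/18))² = (⅑)² = 1/81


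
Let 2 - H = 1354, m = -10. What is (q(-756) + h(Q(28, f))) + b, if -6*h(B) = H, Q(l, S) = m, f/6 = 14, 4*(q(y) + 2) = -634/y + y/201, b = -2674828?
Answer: -270948225169/101304 ≈ -2.6746e+6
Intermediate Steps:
q(y) = -2 - 317/(2*y) + y/804 (q(y) = -2 + (-634/y + y/201)/4 = -2 + (-317/(2*y) + y/804) = -2 - 317/(2*y) + y/804)
f = 84 (f = 6*14 = 84)
H = -1352 (H = 2 - 1*1354 = 2 - 1354 = -1352)
Q(l, S) = -10
h(B) = 676/3 (h(B) = -1/6*(-1352) = 676/3)
(q(-756) + h(Q(28, f))) + b = ((1/804)*(-127434 - 756*(-1608 - 756))/(-756) + 676/3) - 2674828 = ((1/804)*(-1/756)*(-127434 - 756*(-2364)) + 676/3) - 2674828 = ((1/804)*(-1/756)*(-127434 + 1787184) + 676/3) - 2674828 = ((1/804)*(-1/756)*1659750 + 676/3) - 2674828 = (-276625/101304 + 676/3) - 2674828 = 22550543/101304 - 2674828 = -270948225169/101304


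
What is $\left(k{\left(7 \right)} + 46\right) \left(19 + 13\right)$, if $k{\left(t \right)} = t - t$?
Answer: $1472$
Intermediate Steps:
$k{\left(t \right)} = 0$
$\left(k{\left(7 \right)} + 46\right) \left(19 + 13\right) = \left(0 + 46\right) \left(19 + 13\right) = 46 \cdot 32 = 1472$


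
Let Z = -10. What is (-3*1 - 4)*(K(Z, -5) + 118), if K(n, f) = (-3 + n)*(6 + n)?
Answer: -1190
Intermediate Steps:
(-3*1 - 4)*(K(Z, -5) + 118) = (-3*1 - 4)*((-18 + (-10)² + 3*(-10)) + 118) = (-3 - 4)*((-18 + 100 - 30) + 118) = -7*(52 + 118) = -7*170 = -1190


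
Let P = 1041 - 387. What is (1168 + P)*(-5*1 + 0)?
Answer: -9110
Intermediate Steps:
P = 654
(1168 + P)*(-5*1 + 0) = (1168 + 654)*(-5*1 + 0) = 1822*(-5 + 0) = 1822*(-5) = -9110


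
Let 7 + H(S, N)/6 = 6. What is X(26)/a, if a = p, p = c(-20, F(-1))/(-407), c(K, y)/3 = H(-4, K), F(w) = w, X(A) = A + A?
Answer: 10582/9 ≈ 1175.8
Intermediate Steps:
X(A) = 2*A
H(S, N) = -6 (H(S, N) = -42 + 6*6 = -42 + 36 = -6)
c(K, y) = -18 (c(K, y) = 3*(-6) = -18)
p = 18/407 (p = -18/(-407) = -18*(-1/407) = 18/407 ≈ 0.044226)
a = 18/407 ≈ 0.044226
X(26)/a = (2*26)/(18/407) = 52*(407/18) = 10582/9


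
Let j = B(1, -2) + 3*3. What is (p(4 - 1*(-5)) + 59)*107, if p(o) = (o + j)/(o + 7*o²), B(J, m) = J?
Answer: 3638321/576 ≈ 6316.5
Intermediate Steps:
j = 10 (j = 1 + 3*3 = 1 + 9 = 10)
p(o) = (10 + o)/(o + 7*o²) (p(o) = (o + 10)/(o + 7*o²) = (10 + o)/(o + 7*o²))
(p(4 - 1*(-5)) + 59)*107 = ((10 + (4 - 1*(-5)))/((4 - 1*(-5))*(1 + 7*(4 - 1*(-5)))) + 59)*107 = ((10 + (4 + 5))/((4 + 5)*(1 + 7*(4 + 5))) + 59)*107 = ((10 + 9)/(9*(1 + 7*9)) + 59)*107 = ((⅑)*19/(1 + 63) + 59)*107 = ((⅑)*19/64 + 59)*107 = ((⅑)*(1/64)*19 + 59)*107 = (19/576 + 59)*107 = (34003/576)*107 = 3638321/576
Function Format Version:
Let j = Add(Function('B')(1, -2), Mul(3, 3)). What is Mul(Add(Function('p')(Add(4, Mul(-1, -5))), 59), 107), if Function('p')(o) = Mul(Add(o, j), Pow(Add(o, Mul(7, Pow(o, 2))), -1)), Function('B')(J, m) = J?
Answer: Rational(3638321, 576) ≈ 6316.5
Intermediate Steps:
j = 10 (j = Add(1, Mul(3, 3)) = Add(1, 9) = 10)
Function('p')(o) = Mul(Pow(Add(o, Mul(7, Pow(o, 2))), -1), Add(10, o)) (Function('p')(o) = Mul(Add(o, 10), Pow(Add(o, Mul(7, Pow(o, 2))), -1)) = Mul(Add(10, o), Pow(Add(o, Mul(7, Pow(o, 2))), -1)) = Mul(Pow(Add(o, Mul(7, Pow(o, 2))), -1), Add(10, o)))
Mul(Add(Function('p')(Add(4, Mul(-1, -5))), 59), 107) = Mul(Add(Mul(Pow(Add(4, Mul(-1, -5)), -1), Pow(Add(1, Mul(7, Add(4, Mul(-1, -5)))), -1), Add(10, Add(4, Mul(-1, -5)))), 59), 107) = Mul(Add(Mul(Pow(Add(4, 5), -1), Pow(Add(1, Mul(7, Add(4, 5))), -1), Add(10, Add(4, 5))), 59), 107) = Mul(Add(Mul(Pow(9, -1), Pow(Add(1, Mul(7, 9)), -1), Add(10, 9)), 59), 107) = Mul(Add(Mul(Rational(1, 9), Pow(Add(1, 63), -1), 19), 59), 107) = Mul(Add(Mul(Rational(1, 9), Pow(64, -1), 19), 59), 107) = Mul(Add(Mul(Rational(1, 9), Rational(1, 64), 19), 59), 107) = Mul(Add(Rational(19, 576), 59), 107) = Mul(Rational(34003, 576), 107) = Rational(3638321, 576)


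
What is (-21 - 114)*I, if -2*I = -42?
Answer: -2835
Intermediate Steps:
I = 21 (I = -½*(-42) = 21)
(-21 - 114)*I = (-21 - 114)*21 = -135*21 = -2835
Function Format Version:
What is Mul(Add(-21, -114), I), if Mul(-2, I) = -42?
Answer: -2835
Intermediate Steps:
I = 21 (I = Mul(Rational(-1, 2), -42) = 21)
Mul(Add(-21, -114), I) = Mul(Add(-21, -114), 21) = Mul(-135, 21) = -2835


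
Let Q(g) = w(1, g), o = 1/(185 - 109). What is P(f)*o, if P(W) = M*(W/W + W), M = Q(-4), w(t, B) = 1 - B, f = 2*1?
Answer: 15/76 ≈ 0.19737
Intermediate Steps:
f = 2
o = 1/76 ≈ 0.013158
Q(g) = 1 - g
M = 5 (M = 1 - 1*(-4) = 1 + 4 = 5)
P(W) = 5 + 5*W (P(W) = 5*(W/W + W) = 5*(1 + W) = 5 + 5*W)
P(f)*o = (5 + 5*2)*(1/76) = (5 + 10)*(1/76) = 15*(1/76) = 15/76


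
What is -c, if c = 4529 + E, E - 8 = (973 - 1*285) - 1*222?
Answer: -5003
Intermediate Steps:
E = 474 (E = 8 + ((973 - 1*285) - 1*222) = 8 + ((973 - 285) - 222) = 8 + (688 - 222) = 8 + 466 = 474)
c = 5003 (c = 4529 + 474 = 5003)
-c = -1*5003 = -5003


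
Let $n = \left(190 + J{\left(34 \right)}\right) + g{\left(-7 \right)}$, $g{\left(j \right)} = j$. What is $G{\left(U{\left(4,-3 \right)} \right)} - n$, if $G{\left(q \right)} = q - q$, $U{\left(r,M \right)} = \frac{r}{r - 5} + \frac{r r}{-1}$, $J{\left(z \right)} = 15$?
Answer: $-198$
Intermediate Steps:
$U{\left(r,M \right)} = - r^{2} + \frac{r}{-5 + r}$ ($U{\left(r,M \right)} = \frac{r}{-5 + r} + r^{2} \left(-1\right) = \frac{r}{-5 + r} - r^{2} = - r^{2} + \frac{r}{-5 + r}$)
$G{\left(q \right)} = 0$
$n = 198$ ($n = \left(190 + 15\right) - 7 = 205 - 7 = 198$)
$G{\left(U{\left(4,-3 \right)} \right)} - n = 0 - 198 = -198$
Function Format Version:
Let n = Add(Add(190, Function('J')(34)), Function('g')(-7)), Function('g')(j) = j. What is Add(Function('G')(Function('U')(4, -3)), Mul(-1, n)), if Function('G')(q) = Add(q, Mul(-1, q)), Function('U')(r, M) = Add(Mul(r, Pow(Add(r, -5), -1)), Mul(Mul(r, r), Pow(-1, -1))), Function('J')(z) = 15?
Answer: -198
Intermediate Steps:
Function('U')(r, M) = Add(Mul(-1, Pow(r, 2)), Mul(r, Pow(Add(-5, r), -1))) (Function('U')(r, M) = Add(Mul(r, Pow(Add(-5, r), -1)), Mul(Pow(r, 2), -1)) = Add(Mul(r, Pow(Add(-5, r), -1)), Mul(-1, Pow(r, 2))) = Add(Mul(-1, Pow(r, 2)), Mul(r, Pow(Add(-5, r), -1))))
Function('G')(q) = 0
n = 198 (n = Add(Add(190, 15), -7) = Add(205, -7) = 198)
Add(Function('G')(Function('U')(4, -3)), Mul(-1, n)) = Add(0, Mul(-1, 198)) = Add(0, -198) = -198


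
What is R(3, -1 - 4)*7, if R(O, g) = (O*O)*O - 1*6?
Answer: 147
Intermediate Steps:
R(O, g) = -6 + O³ (R(O, g) = O²*O - 6 = O³ - 6 = -6 + O³)
R(3, -1 - 4)*7 = (-6 + 3³)*7 = (-6 + 27)*7 = 21*7 = 147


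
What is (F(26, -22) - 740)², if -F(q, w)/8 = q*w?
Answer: 14714896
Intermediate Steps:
F(q, w) = -8*q*w
(F(26, -22) - 740)² = (-8*26*(-22) - 740)² = (4576 - 740)² = 3836² = 14714896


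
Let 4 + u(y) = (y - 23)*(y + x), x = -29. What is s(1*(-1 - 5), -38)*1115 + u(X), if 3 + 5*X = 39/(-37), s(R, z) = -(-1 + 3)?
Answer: -2086603/1369 ≈ -1524.2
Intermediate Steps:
s(R, z) = -2 (s(R, z) = -1*2 = -2)
X = -30/37 (X = -3/5 + (39/(-37))/5 = -3/5 + (39*(-1/37))/5 = -3/5 + (1/5)*(-39/37) = -3/5 - 39/185 = -30/37 ≈ -0.81081)
u(y) = -4 + (-29 + y)*(-23 + y) (u(y) = -4 + (y - 23)*(y - 29) = -4 + (-23 + y)*(-29 + y) = -4 + (-29 + y)*(-23 + y))
s(1*(-1 - 5), -38)*1115 + u(X) = -2*1115 + (663 + (-30/37)**2 - 52*(-30/37)) = -2230 + (663 + 900/1369 + 1560/37) = -2230 + 966267/1369 = -2086603/1369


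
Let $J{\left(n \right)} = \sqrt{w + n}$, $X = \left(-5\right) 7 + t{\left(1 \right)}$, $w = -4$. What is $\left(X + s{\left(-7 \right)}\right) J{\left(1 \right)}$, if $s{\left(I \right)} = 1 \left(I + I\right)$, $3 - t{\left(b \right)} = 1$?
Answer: $- 47 i \sqrt{3} \approx - 81.406 i$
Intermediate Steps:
$t{\left(b \right)} = 2$ ($t{\left(b \right)} = 3 - 1 = 2$)
$X = -33$ ($X = \left(-5\right) 7 + 2 = -35 + 2 = -33$)
$s{\left(I \right)} = 2 I$ ($s{\left(I \right)} = 1 \cdot 2 I = 2 I$)
$J{\left(n \right)} = \sqrt{-4 + n}$
$\left(X + s{\left(-7 \right)}\right) J{\left(1 \right)} = \left(-33 + 2 \left(-7\right)\right) \sqrt{-4 + 1} = \left(-33 - 14\right) \sqrt{-3} = - 47 i \sqrt{3}$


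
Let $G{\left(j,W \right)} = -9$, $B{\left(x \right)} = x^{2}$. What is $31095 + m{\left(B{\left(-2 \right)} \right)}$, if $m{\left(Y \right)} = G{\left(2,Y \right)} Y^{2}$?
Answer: $30951$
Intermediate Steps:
$m{\left(Y \right)} = - 9 Y^{2}$
$31095 + m{\left(B{\left(-2 \right)} \right)} = 31095 - 9 \left(\left(-2\right)^{2}\right)^{2} = 31095 - 9 \cdot 4^{2} = 31095 - 144 = 30951$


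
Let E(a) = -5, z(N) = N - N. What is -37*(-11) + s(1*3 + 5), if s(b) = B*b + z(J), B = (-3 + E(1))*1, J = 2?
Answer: 343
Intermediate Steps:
z(N) = 0
B = -8 (B = (-3 - 5)*1 = -8*1 = -8)
s(b) = -8*b (s(b) = -8*b + 0 = -8*b)
-37*(-11) + s(1*3 + 5) = -37*(-11) - 8*(1*3 + 5) = 407 - 8*(3 + 5) = 407 - 8*8 = 407 - 64 = 343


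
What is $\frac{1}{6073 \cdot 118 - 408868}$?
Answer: $\frac{1}{307746} \approx 3.2494 \cdot 10^{-6}$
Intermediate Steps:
$\frac{1}{6073 \cdot 118 - 408868} = \frac{1}{716614 - 408868} = \frac{1}{307746}$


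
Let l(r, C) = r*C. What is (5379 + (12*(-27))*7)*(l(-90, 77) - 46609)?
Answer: -166559829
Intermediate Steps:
l(r, C) = C*r
(5379 + (12*(-27))*7)*(l(-90, 77) - 46609) = (5379 + (12*(-27))*7)*(77*(-90) - 46609) = (5379 - 324*7)*(-6930 - 46609) = (5379 - 2268)*(-53539) = 3111*(-53539) = -166559829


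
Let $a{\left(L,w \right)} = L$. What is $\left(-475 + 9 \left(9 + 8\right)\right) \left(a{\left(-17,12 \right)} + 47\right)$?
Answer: $-9660$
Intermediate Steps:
$\left(-475 + 9 \left(9 + 8\right)\right) \left(a{\left(-17,12 \right)} + 47\right) = \left(-475 + 9 \left(9 + 8\right)\right) \left(-17 + 47\right) = \left(-475 + 9 \cdot 17\right) 30 = \left(-475 + 153\right) 30 = \left(-322\right) 30 = -9660$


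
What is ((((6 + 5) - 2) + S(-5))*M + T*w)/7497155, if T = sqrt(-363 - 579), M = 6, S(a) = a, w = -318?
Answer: 24/7497155 - 318*I*sqrt(942)/7497155 ≈ 3.2012e-6 - 0.0013018*I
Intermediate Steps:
T = I*sqrt(942) (T = sqrt(-942) = I*sqrt(942) ≈ 30.692*I)
((((6 + 5) - 2) + S(-5))*M + T*w)/7497155 = ((((6 + 5) - 2) - 5)*6 + (I*sqrt(942))*(-318))/7497155 = (((11 - 2) - 5)*6 - 318*I*sqrt(942))*(1/7497155) = ((9 - 5)*6 - 318*I*sqrt(942))*(1/7497155) = (4*6 - 318*I*sqrt(942))*(1/7497155) = (24 - 318*I*sqrt(942))*(1/7497155) = 24/7497155 - 318*I*sqrt(942)/7497155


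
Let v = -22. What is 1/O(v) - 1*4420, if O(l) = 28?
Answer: -123759/28 ≈ -4420.0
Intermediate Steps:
1/O(v) - 1*4420 = 1/28 - 1*4420 = 1/28 - 4420 = -123759/28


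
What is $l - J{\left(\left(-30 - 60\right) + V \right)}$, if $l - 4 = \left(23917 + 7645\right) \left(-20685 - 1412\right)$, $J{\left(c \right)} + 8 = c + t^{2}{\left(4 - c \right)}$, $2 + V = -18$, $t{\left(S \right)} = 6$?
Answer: $-697425428$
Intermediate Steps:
$V = -20$ ($V = -2 - 18 = -20$)
$J{\left(c \right)} = 28 + c$ ($J{\left(c \right)} = -8 + \left(c + 6^{2}\right) = -8 + \left(c + 36\right) = -8 + \left(36 + c\right) = 28 + c$)
$l = -697425510$ ($l = 4 + \left(23917 + 7645\right) \left(-20685 - 1412\right) = 4 + 31562 \left(-22097\right) = 4 - 697425514 = -697425510$)
$l - J{\left(\left(-30 - 60\right) + V \right)} = -697425510 - \left(28 - 110\right) = -697425510 - -82 = -697425510 + 82 = -697425428$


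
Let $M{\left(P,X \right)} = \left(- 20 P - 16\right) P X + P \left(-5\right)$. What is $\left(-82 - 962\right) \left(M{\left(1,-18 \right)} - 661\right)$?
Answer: $18792$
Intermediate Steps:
$M{\left(P,X \right)} = - 5 P + P X \left(-16 - 20 P\right)$ ($M{\left(P,X \right)} = \left(-16 - 20 P\right) P X - 5 P = P \left(-16 - 20 P\right) X - 5 P = P X \left(-16 - 20 P\right) - 5 P = - 5 P + P X \left(-16 - 20 P\right)$)
$\left(-82 - 962\right) \left(M{\left(1,-18 \right)} - 661\right) = \left(-82 - 962\right) \left(\left(-1\right) 1 \left(5 + 16 \left(-18\right) + 20 \cdot 1 \left(-18\right)\right) - 661\right) = - 1044 \left(\left(-1\right) 1 \left(5 - 288 - 360\right) - 661\right) = - 1044 \left(\left(-1\right) 1 \left(-643\right) - 661\right) = - 1044 \left(643 - 661\right) = \left(-1044\right) \left(-18\right) = 18792$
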